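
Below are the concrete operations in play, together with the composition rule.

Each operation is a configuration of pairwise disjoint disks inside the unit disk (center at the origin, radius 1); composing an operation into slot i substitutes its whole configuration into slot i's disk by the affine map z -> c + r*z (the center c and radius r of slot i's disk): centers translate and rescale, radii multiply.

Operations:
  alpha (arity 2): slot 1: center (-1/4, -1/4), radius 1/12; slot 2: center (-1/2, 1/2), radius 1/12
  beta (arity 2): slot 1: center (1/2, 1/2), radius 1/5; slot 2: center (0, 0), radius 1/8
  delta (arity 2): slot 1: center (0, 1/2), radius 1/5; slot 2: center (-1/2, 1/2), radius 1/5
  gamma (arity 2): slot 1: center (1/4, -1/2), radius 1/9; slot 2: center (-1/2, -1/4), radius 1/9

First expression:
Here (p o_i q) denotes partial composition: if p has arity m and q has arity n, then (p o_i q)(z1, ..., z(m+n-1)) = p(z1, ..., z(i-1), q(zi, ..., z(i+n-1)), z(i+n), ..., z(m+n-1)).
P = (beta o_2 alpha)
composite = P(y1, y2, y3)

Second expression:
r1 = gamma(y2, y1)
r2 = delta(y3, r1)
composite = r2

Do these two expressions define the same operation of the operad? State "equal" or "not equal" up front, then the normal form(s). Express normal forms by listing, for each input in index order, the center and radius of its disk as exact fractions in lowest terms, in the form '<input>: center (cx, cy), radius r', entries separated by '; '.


not equal; the first gives y1: center (1/2, 1/2), radius 1/5; y2: center (-1/32, -1/32), radius 1/96; y3: center (-1/16, 1/16), radius 1/96 and the second y1: center (-3/5, 9/20), radius 1/45; y2: center (-9/20, 2/5), radius 1/45; y3: center (0, 1/2), radius 1/5

The first composite normalizes to y1: center (1/2, 1/2), radius 1/5; y2: center (-1/32, -1/32), radius 1/96; y3: center (-1/16, 1/16), radius 1/96
The second composite normalizes to y1: center (-3/5, 9/20), radius 1/45; y2: center (-9/20, 2/5), radius 1/45; y3: center (0, 1/2), radius 1/5
The forms do not match — not equal.


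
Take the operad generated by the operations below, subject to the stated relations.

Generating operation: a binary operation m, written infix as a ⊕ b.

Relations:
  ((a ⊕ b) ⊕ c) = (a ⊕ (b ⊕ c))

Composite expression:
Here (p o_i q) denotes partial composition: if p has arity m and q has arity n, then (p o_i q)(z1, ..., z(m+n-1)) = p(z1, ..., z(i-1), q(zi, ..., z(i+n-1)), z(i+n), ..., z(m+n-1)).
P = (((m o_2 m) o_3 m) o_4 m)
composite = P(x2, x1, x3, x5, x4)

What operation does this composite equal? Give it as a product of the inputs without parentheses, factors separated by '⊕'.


x2 ⊕ x1 ⊕ x3 ⊕ x5 ⊕ x4

The m-tree's shape is irrelevant; the x-reading-order decides.
(x5 ⊕ x4) spells out as x5 ⊕ x4
(x3 ⊕ (x5 ⊕ x4)) spells out as x3 ⊕ x5 ⊕ x4
(x1 ⊕ (x3 ⊕ (x5 ⊕ x4))) spells out as x1 ⊕ x3 ⊕ x5 ⊕ x4
(x2 ⊕ (x1 ⊕ (x3 ⊕ (x5 ⊕ x4)))) spells out as x2 ⊕ x1 ⊕ x3 ⊕ x5 ⊕ x4


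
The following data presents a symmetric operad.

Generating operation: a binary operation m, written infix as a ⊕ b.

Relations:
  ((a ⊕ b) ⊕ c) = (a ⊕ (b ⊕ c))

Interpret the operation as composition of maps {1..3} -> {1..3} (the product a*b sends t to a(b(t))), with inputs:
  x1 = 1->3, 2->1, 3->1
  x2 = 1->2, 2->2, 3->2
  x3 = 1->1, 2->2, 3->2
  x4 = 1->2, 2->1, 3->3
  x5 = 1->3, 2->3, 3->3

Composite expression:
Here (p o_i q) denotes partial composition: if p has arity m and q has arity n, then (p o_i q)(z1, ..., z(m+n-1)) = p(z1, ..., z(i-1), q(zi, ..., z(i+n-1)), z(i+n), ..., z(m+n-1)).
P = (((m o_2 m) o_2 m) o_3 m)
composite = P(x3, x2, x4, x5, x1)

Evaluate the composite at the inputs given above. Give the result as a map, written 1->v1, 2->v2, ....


1->2, 2->2, 3->2

(x4 ⊕ x5) = 1->3, 2->3, 3->3
(x2 ⊕ (x4 ⊕ x5)) = 1->2, 2->2, 3->2
((x2 ⊕ (x4 ⊕ x5)) ⊕ x1) = 1->2, 2->2, 3->2
(x3 ⊕ ((x2 ⊕ (x4 ⊕ x5)) ⊕ x1)) = 1->2, 2->2, 3->2


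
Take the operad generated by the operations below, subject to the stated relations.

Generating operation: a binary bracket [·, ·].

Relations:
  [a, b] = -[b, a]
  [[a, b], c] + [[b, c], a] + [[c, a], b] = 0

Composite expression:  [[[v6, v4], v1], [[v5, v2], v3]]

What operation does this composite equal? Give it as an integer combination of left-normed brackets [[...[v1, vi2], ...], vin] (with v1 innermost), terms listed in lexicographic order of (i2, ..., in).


-[[[[[v1, v4], v6], v2], v5], v3] + [[[[[v1, v4], v6], v3], v2], v5] - [[[[[v1, v4], v6], v3], v5], v2] + [[[[[v1, v4], v6], v5], v2], v3] + [[[[[v1, v6], v4], v2], v5], v3] - [[[[[v1, v6], v4], v3], v2], v5] + [[[[[v1, v6], v4], v3], v5], v2] - [[[[[v1, v6], v4], v5], v2], v3]

Left-normed coefficients sit on the v1-initial expansion words.
Composite bracket: [[[v6, v4], v1], [[v5, v2], v3]]
Applying ab - ba throughout gives 32 signed words (2^5 = 32).
Keep just the words that open with v1:
  sign of v1v4v6v2v5v3 is -1, so it contributes -[[[[[v1, v4], v6], v2], v5], v3]
  sign of v1v4v6v3v2v5 is +1, so it contributes +[[[[[v1, v4], v6], v3], v2], v5]
  sign of v1v4v6v3v5v2 is -1, so it contributes -[[[[[v1, v4], v6], v3], v5], v2]
  sign of v1v4v6v5v2v3 is +1, so it contributes +[[[[[v1, v4], v6], v5], v2], v3]
  sign of v1v6v4v2v5v3 is +1, so it contributes +[[[[[v1, v6], v4], v2], v5], v3]
  sign of v1v6v4v3v2v5 is -1, so it contributes -[[[[[v1, v6], v4], v3], v2], v5]
  sign of v1v6v4v3v5v2 is +1, so it contributes +[[[[[v1, v6], v4], v3], v5], v2]
  sign of v1v6v4v5v2v3 is -1, so it contributes -[[[[[v1, v6], v4], v5], v2], v3]


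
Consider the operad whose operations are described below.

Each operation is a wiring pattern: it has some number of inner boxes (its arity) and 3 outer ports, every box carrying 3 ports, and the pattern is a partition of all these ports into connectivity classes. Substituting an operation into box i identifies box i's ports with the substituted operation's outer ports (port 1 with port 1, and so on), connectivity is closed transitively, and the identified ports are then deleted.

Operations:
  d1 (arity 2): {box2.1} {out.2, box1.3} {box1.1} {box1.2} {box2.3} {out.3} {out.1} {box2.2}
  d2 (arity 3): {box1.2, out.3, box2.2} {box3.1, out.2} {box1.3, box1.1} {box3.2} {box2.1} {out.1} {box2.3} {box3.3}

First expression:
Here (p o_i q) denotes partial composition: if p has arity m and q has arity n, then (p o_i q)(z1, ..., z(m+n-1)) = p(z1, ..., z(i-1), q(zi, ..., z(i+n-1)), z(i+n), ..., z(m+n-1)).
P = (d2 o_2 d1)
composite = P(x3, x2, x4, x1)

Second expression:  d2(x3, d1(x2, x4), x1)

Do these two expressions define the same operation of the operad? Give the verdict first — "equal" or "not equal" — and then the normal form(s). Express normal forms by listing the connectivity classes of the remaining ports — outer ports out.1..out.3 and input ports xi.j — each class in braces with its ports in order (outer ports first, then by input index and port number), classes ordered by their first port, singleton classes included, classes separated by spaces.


equal — both sides give {out.1} {out.2, x1.1} {out.3, x2.3, x3.2} {x1.2} {x1.3} {x2.1} {x2.2} {x3.1, x3.3} {x4.1} {x4.2} {x4.3}

The first composite normalizes to {out.1} {out.2, x1.1} {out.3, x2.3, x3.2} {x1.2} {x1.3} {x2.1} {x2.2} {x3.1, x3.3} {x4.1} {x4.2} {x4.3}
The second composite normalizes to {out.1} {out.2, x1.1} {out.3, x2.3, x3.2} {x1.2} {x1.3} {x2.1} {x2.2} {x3.1, x3.3} {x4.1} {x4.2} {x4.3}
Same normal form: equal.


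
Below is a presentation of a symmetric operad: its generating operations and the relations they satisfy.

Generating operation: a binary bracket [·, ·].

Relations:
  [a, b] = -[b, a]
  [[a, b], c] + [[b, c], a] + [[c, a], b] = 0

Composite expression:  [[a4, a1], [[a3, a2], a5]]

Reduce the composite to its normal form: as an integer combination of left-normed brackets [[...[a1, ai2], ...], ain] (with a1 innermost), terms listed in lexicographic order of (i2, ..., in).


[[[[a1, a4], a2], a3], a5] - [[[[a1, a4], a3], a2], a5] - [[[[a1, a4], a5], a2], a3] + [[[[a1, a4], a5], a3], a2]

Skip Jacobi rewriting: expand, keep a1-initial words, read off terms.
Composite bracket: [[a4, a1], [[a3, a2], a5]]
Expanding via [a, b] = ab - ba: 16 signed words (2^4 = 16).
Only words starting with a1 matter:
  from a1a4a2a3a5, sign +1: term +[[[[a1, a4], a2], a3], a5]
  from a1a4a3a2a5, sign -1: term -[[[[a1, a4], a3], a2], a5]
  from a1a4a5a2a3, sign -1: term -[[[[a1, a4], a5], a2], a3]
  from a1a4a5a3a2, sign +1: term +[[[[a1, a4], a5], a3], a2]


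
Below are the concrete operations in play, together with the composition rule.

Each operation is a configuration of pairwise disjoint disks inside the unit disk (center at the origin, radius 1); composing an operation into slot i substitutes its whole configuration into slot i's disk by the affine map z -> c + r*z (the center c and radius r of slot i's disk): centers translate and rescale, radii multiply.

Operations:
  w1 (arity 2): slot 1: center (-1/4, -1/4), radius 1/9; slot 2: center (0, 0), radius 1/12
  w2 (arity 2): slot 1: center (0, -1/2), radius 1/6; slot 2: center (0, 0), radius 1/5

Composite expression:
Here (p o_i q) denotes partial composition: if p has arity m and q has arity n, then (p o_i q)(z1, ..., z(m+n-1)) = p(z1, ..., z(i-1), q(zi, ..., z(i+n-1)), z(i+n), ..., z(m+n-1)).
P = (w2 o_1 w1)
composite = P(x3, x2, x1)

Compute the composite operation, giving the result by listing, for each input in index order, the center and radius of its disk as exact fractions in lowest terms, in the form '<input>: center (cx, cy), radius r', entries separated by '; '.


x1: center (0, 0), radius 1/5; x2: center (0, -1/2), radius 1/72; x3: center (-1/24, -13/24), radius 1/54

Each x-disk chains the slot maps above it in w2; radii multiply.
for x3, the 2-step affine chain lands on center (-1/24, -13/24), radius 1/54
for x2, the 2-step affine chain lands on center (0, -1/2), radius 1/72
for x1, the 1-step affine chain lands on center (0, 0), radius 1/5


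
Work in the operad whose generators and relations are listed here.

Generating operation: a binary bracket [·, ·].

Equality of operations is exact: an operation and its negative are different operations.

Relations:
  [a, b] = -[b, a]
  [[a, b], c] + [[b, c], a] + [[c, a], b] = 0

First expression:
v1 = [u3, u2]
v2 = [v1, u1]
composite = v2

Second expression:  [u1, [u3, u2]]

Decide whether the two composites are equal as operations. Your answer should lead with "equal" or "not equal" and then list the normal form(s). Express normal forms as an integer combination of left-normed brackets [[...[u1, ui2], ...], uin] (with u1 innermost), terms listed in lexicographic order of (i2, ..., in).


not equal — first [[u1, u2], u3] - [[u1, u3], u2], second -[[u1, u2], u3] + [[u1, u3], u2]


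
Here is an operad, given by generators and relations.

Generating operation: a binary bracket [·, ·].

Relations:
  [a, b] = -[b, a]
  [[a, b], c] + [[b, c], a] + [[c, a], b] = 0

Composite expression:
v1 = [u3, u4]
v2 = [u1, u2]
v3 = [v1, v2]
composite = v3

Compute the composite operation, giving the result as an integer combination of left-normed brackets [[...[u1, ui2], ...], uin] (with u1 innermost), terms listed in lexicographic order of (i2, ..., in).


-[[[u1, u2], u3], u4] + [[[u1, u2], u4], u3]

Left-normed coefficients sit on the u1-initial expansion words.
Composite bracket: [[u3, u4], [u1, u2]]
Each bracket splits as ab - ba, giving 8 signed words (2^3 = 8).
Only words starting with u1 matter:
  u1u2u3u4 (sign -1) contributes -[[[u1, u2], u3], u4]
  u1u2u4u3 (sign +1) contributes +[[[u1, u2], u4], u3]


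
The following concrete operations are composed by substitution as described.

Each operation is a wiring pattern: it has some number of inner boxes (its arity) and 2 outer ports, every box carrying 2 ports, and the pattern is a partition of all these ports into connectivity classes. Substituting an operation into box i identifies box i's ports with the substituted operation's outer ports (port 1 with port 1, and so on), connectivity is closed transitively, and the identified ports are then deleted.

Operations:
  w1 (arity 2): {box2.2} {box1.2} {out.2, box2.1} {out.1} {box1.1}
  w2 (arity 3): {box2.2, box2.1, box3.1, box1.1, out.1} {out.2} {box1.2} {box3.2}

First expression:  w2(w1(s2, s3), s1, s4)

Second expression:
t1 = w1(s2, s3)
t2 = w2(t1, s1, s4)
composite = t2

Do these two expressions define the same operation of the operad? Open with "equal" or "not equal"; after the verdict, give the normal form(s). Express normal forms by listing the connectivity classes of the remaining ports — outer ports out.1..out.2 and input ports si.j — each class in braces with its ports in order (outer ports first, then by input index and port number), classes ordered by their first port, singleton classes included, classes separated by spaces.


The first expression, normalized: {out.1, s1.1, s1.2, s4.1} {out.2} {s2.1} {s2.2} {s3.1} {s3.2} {s4.2}
The second expression, normalized: {out.1, s1.1, s1.2, s4.1} {out.2} {s2.1} {s2.2} {s3.1} {s3.2} {s4.2}
Both agree, so they are equal.

equal: each reduces to {out.1, s1.1, s1.2, s4.1} {out.2} {s2.1} {s2.2} {s3.1} {s3.2} {s4.2}


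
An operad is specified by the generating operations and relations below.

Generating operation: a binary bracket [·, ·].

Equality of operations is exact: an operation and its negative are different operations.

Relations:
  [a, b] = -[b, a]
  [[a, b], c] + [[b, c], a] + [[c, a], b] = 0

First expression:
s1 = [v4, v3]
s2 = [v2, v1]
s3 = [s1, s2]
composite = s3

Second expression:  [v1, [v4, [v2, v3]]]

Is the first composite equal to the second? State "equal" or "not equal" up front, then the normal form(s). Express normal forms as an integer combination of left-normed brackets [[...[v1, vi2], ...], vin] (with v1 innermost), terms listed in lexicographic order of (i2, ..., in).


not equal; the first gives -[[[v1, v2], v3], v4] + [[[v1, v2], v4], v3] and the second -[[[v1, v2], v3], v4] + [[[v1, v3], v2], v4] + [[[v1, v4], v2], v3] - [[[v1, v4], v3], v2]

The first composite normalizes to -[[[v1, v2], v3], v4] + [[[v1, v2], v4], v3]
The second composite normalizes to -[[[v1, v2], v3], v4] + [[[v1, v3], v2], v4] + [[[v1, v4], v2], v3] - [[[v1, v4], v3], v2]
Distinct normal forms: not equal.


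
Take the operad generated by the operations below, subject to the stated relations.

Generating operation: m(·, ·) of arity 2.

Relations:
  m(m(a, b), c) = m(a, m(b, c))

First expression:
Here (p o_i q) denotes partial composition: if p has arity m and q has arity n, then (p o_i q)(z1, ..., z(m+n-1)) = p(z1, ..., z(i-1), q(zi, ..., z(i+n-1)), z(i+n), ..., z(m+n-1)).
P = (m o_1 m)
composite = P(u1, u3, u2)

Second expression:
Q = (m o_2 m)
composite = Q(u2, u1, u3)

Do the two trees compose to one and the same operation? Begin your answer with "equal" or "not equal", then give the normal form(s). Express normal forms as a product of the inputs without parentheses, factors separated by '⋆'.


not equal; first: u1 ⋆ u3 ⋆ u2; second: u2 ⋆ u1 ⋆ u3

Reducing the first expression gives u1 ⋆ u3 ⋆ u2
Reducing the second expression gives u2 ⋆ u1 ⋆ u3
No match — not equal.


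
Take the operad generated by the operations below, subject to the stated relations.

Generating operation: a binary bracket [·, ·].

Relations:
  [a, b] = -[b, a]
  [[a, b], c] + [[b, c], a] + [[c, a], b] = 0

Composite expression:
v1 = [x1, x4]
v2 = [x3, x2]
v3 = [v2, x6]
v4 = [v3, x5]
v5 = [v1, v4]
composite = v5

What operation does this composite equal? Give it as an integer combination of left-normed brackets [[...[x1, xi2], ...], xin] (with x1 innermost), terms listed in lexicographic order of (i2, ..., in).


Antisymmetry and Jacobi reduce to x1-anchored left-normed brackets.
Composite bracket: [[x1, x4], [[[x3, x2], x6], x5]]
Under [a, b] = ab - ba we get 32 signed associative words (2^5 = 32).
Words beginning with x1 determine it all:
  the word x1x4x2x3x6x5 carries sign -1 and contributes -[[[[[x1, x4], x2], x3], x6], x5]
  the word x1x4x3x2x6x5 carries sign +1 and contributes +[[[[[x1, x4], x3], x2], x6], x5]
  the word x1x4x5x2x3x6 carries sign +1 and contributes +[[[[[x1, x4], x5], x2], x3], x6]
  the word x1x4x5x3x2x6 carries sign -1 and contributes -[[[[[x1, x4], x5], x3], x2], x6]
  the word x1x4x5x6x2x3 carries sign -1 and contributes -[[[[[x1, x4], x5], x6], x2], x3]
  the word x1x4x5x6x3x2 carries sign +1 and contributes +[[[[[x1, x4], x5], x6], x3], x2]
  the word x1x4x6x2x3x5 carries sign +1 and contributes +[[[[[x1, x4], x6], x2], x3], x5]
  the word x1x4x6x3x2x5 carries sign -1 and contributes -[[[[[x1, x4], x6], x3], x2], x5]

-[[[[[x1, x4], x2], x3], x6], x5] + [[[[[x1, x4], x3], x2], x6], x5] + [[[[[x1, x4], x5], x2], x3], x6] - [[[[[x1, x4], x5], x3], x2], x6] - [[[[[x1, x4], x5], x6], x2], x3] + [[[[[x1, x4], x5], x6], x3], x2] + [[[[[x1, x4], x6], x2], x3], x5] - [[[[[x1, x4], x6], x3], x2], x5]


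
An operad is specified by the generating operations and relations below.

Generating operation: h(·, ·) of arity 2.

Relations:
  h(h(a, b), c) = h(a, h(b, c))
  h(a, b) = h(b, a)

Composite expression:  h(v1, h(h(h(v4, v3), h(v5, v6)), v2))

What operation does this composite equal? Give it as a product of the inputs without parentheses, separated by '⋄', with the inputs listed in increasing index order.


v1 ⋄ v2 ⋄ v3 ⋄ v4 ⋄ v5 ⋄ v6

Any arrangement under h is one operation, so sort the v-inputs.
h(v4, v3) collapses to v4 ⋄ v3
h(v5, v6) collapses to v5 ⋄ v6
h(h(v4, v3), h(v5, v6)) collapses to v4 ⋄ v3 ⋄ v5 ⋄ v6
h(h(h(v4, v3), h(v5, v6)), v2) collapses to v4 ⋄ v3 ⋄ v5 ⋄ v6 ⋄ v2
h(v1, h(h(h(v4, v3), h(v5, v6)), v2)) collapses to v1 ⋄ v4 ⋄ v3 ⋄ v5 ⋄ v6 ⋄ v2
commutativity sorts the factors: v1 ⋄ v2 ⋄ v3 ⋄ v4 ⋄ v5 ⋄ v6


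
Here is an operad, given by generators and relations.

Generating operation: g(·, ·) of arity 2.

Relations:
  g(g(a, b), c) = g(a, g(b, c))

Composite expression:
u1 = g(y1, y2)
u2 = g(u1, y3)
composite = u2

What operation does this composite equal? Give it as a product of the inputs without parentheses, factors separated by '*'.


Under associativity of g, the answer is the y's in reading order.
g(y1, y2) spells out as y1 * y2
g(g(y1, y2), y3) spells out as y1 * y2 * y3

y1 * y2 * y3


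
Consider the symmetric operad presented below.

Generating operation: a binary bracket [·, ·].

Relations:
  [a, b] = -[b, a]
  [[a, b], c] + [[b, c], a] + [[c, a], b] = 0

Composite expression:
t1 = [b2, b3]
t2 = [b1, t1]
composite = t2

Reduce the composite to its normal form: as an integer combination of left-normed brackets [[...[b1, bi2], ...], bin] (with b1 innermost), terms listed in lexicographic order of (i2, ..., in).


[[b1, b2], b3] - [[b1, b3], b2]

Left-normed coefficients sit on the b1-initial expansion words.
Composite bracket: [b1, [b2, b3]]
Applying ab - ba throughout gives 4 signed words (2^2 = 4).
Collect the words opening with b1:
  the word b1b2b3 carries sign +1 and contributes +[[b1, b2], b3]
  the word b1b3b2 carries sign -1 and contributes -[[b1, b3], b2]


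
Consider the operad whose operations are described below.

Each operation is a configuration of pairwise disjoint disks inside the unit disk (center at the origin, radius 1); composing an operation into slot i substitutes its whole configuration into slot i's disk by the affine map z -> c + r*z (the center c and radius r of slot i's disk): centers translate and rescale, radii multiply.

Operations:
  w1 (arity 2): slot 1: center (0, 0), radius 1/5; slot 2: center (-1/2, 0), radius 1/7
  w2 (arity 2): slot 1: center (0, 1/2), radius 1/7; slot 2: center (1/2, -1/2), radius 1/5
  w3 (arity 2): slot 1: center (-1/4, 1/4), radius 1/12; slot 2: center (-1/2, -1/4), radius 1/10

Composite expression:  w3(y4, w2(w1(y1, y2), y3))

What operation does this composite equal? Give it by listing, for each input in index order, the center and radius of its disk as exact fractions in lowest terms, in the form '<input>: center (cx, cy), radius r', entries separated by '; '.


y1: center (-1/2, -1/5), radius 1/350; y2: center (-71/140, -1/5), radius 1/490; y3: center (-9/20, -3/10), radius 1/50; y4: center (-1/4, 1/4), radius 1/12

Affine substitution under w3: radii multiply and y-centers shift.
y4: after 1 affine step, its disk has center (-1/4, 1/4), radius 1/12
y1: after 3 affine steps, its disk has center (-1/2, -1/5), radius 1/350
y2: after 3 affine steps, its disk has center (-71/140, -1/5), radius 1/490
y3: after 2 affine steps, its disk has center (-9/20, -3/10), radius 1/50


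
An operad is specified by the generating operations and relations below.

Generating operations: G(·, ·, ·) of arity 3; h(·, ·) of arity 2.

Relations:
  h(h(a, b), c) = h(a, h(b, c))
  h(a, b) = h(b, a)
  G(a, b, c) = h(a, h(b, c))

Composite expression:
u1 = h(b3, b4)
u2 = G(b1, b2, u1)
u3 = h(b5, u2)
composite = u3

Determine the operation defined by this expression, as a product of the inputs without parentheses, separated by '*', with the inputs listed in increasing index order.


b1 * b2 * b3 * b4 * b5


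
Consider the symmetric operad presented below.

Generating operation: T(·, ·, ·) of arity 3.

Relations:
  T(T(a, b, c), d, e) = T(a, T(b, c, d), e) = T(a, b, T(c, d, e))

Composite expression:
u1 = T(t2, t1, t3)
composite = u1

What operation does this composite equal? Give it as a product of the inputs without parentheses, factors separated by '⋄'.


t2 ⋄ t1 ⋄ t3

All parenthesizations of T agree; list the t-inputs left to right.
T(t2, t1, t3) collapses to t2 ⋄ t1 ⋄ t3


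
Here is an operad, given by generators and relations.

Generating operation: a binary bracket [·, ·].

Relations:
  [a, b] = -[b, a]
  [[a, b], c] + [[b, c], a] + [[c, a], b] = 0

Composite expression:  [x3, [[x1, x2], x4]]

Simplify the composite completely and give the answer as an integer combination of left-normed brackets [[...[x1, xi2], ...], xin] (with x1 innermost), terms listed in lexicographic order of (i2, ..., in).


-[[[x1, x2], x4], x3]

Skip Jacobi rewriting: expand, keep x1-initial words, read off terms.
Composite bracket: [x3, [[x1, x2], x4]]
Under [a, b] = ab - ba we get 8 signed associative words (2^3 = 8).
Coefficients come from the x1-initial words:
  x1x2x4x3 appears with sign -1, giving the term -[[[x1, x2], x4], x3]


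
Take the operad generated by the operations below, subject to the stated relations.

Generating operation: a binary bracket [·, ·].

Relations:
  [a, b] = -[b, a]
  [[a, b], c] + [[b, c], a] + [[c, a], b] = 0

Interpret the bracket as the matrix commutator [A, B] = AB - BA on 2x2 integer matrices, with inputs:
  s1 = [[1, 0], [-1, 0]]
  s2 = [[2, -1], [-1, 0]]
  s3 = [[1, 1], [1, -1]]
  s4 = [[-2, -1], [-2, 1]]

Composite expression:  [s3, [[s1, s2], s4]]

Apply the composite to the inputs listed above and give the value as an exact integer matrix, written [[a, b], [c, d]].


[[0, -4], [4, 0]]

[s1, s2] = [[-1, -1], [-1, 1]]
[[s1, s2], s4] = [[1, -1], [-1, -1]]
[s3, [[s1, s2], s4]] = [[0, -4], [4, 0]]


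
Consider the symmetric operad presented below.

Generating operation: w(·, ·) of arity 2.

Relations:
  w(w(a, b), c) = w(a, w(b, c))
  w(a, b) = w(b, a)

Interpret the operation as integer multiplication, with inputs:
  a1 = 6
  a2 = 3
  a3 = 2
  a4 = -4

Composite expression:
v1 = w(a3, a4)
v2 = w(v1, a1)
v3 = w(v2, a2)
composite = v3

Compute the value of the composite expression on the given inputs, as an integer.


w(a3, a4) = -8
w(w(a3, a4), a1) = -48
w(w(w(a3, a4), a1), a2) = -144

-144


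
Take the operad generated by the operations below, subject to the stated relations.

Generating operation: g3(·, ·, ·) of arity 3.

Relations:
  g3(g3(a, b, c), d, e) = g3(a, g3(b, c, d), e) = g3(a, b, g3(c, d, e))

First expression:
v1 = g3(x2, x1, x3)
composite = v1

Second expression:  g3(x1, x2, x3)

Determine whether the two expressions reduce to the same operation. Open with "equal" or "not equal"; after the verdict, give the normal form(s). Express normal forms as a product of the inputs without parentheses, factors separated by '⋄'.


not equal: they reduce to x2 ⋄ x1 ⋄ x3 and x1 ⋄ x2 ⋄ x3

The first composite normalizes to x2 ⋄ x1 ⋄ x3
The second composite normalizes to x1 ⋄ x2 ⋄ x3
They disagree, so not equal.


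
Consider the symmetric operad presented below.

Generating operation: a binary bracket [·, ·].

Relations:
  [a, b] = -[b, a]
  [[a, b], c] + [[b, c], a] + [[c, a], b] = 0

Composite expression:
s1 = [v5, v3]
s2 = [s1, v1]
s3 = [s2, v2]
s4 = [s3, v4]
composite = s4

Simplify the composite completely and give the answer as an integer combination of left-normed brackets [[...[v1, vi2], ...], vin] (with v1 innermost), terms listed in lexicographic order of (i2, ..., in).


Skip Jacobi rewriting: expand, keep v1-initial words, read off terms.
Composite bracket: [[[[v5, v3], v1], v2], v4]
The bracket unfolds into 16 signed words via [a, b] = ab - ba (2^4 = 16).
Words beginning with v1 determine it all:
  v1v3v5v2v4 (sign +1) contributes +[[[[v1, v3], v5], v2], v4]
  v1v5v3v2v4 (sign -1) contributes -[[[[v1, v5], v3], v2], v4]

[[[[v1, v3], v5], v2], v4] - [[[[v1, v5], v3], v2], v4]


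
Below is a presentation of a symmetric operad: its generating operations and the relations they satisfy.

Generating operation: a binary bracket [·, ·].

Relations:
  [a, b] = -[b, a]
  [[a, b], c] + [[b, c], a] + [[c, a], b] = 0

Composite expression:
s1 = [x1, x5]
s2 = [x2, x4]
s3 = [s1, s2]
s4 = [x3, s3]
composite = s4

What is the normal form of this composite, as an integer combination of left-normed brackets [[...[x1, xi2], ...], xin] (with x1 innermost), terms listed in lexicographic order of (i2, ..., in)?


-[[[[x1, x5], x2], x4], x3] + [[[[x1, x5], x4], x2], x3]

In the tensor algebra, words opening x1 carry the x1-anchored form.
Composite bracket: [x3, [[x1, x5], [x2, x4]]]
Expanding via [a, b] = ab - ba: 16 signed words (2^4 = 16).
The x1-initial words carry the normal form:
  x1x5x2x4x3 appears with sign -1, giving the term -[[[[x1, x5], x2], x4], x3]
  x1x5x4x2x3 appears with sign +1, giving the term +[[[[x1, x5], x4], x2], x3]


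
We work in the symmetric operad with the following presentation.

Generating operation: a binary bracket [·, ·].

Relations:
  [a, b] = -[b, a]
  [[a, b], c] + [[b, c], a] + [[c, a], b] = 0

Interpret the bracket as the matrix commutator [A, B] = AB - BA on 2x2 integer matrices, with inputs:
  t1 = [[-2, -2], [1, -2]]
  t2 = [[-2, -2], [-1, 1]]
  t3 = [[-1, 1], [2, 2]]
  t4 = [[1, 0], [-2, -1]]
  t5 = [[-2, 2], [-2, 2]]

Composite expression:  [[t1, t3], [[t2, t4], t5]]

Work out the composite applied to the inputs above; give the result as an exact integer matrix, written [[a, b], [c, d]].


[t1, t3] = [[-5, -6], [-3, 5]]
[t2, t4] = [[4, 4], [-8, -4]]
[[t2, t4], t5] = [[8, 32], [48, -8]]
[[t1, t3], [[t2, t4], t5]] = [[-192, -224], [432, 192]]

[[-192, -224], [432, 192]]


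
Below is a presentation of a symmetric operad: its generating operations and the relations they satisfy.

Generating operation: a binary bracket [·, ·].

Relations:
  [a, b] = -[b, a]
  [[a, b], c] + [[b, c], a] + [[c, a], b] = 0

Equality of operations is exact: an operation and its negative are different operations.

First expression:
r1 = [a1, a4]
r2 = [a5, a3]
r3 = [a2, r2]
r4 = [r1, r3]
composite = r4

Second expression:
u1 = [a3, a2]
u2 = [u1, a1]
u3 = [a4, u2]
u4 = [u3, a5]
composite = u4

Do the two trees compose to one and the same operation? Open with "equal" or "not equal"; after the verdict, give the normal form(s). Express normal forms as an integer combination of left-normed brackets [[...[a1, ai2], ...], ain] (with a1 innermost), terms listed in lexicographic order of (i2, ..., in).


not equal; first: -[[[[a1, a4], a2], a3], a5] + [[[[a1, a4], a2], a5], a3] + [[[[a1, a4], a3], a5], a2] - [[[[a1, a4], a5], a3], a2]; second: -[[[[a1, a2], a3], a4], a5] + [[[[a1, a3], a2], a4], a5]


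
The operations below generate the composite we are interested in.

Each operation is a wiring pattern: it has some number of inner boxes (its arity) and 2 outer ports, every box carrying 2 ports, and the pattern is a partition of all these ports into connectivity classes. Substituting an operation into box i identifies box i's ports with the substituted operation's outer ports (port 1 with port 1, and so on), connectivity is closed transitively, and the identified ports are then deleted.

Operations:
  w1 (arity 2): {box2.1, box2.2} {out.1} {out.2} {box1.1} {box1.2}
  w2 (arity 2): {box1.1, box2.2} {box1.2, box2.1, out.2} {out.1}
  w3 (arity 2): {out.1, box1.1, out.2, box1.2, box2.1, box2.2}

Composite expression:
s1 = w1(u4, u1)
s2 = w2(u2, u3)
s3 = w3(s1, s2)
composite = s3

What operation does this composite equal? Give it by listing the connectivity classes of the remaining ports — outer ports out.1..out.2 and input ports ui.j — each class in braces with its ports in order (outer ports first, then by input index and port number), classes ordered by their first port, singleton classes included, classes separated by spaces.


Substituting into w3 glues patterns; closure does the rest.
stage w1: inputs (u4, u1), connectivity {out.1} {out.2} {u1.1, u1.2} {u4.1} {u4.2}, out.j its boundary
stage w2: inputs (u2, u3), connectivity {out.1} {out.2, u2.2, u3.1} {u2.1, u3.2}, out.j its boundary
stage w3: inputs (u4, u1, u2, u3), connectivity {out.1, out.2, u2.2, u3.1} {u1.1, u1.2} {u2.1, u3.2} {u4.1} {u4.2}, out.j its boundary

{out.1, out.2, u2.2, u3.1} {u1.1, u1.2} {u2.1, u3.2} {u4.1} {u4.2}


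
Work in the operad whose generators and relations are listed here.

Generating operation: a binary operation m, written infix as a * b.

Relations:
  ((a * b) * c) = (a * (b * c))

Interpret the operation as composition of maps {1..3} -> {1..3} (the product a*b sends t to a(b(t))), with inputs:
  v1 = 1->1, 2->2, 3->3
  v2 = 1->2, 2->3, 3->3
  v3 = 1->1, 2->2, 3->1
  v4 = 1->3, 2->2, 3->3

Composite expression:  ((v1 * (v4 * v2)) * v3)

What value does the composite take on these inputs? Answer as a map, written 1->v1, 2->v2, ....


1->2, 2->3, 3->2

(v4 * v2) = 1->2, 2->3, 3->3
(v1 * (v4 * v2)) = 1->2, 2->3, 3->3
((v1 * (v4 * v2)) * v3) = 1->2, 2->3, 3->2


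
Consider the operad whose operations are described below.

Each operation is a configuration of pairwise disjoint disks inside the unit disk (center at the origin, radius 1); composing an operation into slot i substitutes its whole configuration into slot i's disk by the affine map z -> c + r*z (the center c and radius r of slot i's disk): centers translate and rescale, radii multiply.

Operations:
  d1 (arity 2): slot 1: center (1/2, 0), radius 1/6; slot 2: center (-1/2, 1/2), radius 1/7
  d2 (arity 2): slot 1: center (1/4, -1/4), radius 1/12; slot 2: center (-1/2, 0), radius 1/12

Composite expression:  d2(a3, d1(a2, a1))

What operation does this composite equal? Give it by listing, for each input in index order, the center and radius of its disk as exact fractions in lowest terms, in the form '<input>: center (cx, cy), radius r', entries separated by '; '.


a1: center (-13/24, 1/24), radius 1/84; a2: center (-11/24, 0), radius 1/72; a3: center (1/4, -1/4), radius 1/12

Follow each a-input down from d2: c' goes to c + r*c', radius to r*r'.
for a3, the 1-step affine chain lands on center (1/4, -1/4), radius 1/12
for a2, the 2-step affine chain lands on center (-11/24, 0), radius 1/72
for a1, the 2-step affine chain lands on center (-13/24, 1/24), radius 1/84


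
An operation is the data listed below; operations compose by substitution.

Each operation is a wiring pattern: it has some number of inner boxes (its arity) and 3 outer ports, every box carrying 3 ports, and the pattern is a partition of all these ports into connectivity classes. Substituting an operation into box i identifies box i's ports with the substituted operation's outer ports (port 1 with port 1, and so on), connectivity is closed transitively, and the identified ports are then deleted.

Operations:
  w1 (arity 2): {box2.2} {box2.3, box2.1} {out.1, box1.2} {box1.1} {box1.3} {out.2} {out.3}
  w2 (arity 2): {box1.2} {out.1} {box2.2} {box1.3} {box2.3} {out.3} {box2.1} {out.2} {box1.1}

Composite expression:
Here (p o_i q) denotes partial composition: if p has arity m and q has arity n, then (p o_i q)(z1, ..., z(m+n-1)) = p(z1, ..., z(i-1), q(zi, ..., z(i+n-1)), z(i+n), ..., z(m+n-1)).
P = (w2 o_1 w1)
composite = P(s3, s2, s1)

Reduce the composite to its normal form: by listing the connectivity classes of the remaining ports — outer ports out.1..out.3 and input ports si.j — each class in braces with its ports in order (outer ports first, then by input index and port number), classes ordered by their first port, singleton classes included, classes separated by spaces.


{out.1} {out.2} {out.3} {s1.1} {s1.2} {s1.3} {s2.1, s2.3} {s2.2} {s3.1} {s3.2} {s3.3}


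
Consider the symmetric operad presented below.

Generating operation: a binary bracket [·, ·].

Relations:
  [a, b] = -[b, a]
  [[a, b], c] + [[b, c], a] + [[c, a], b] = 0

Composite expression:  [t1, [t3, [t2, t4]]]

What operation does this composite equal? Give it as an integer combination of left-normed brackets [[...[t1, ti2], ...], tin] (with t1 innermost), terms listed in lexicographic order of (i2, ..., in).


-[[[t1, t2], t4], t3] + [[[t1, t3], t2], t4] - [[[t1, t3], t4], t2] + [[[t1, t4], t2], t3]

Skip Jacobi rewriting: expand, keep t1-initial words, read off terms.
Composite bracket: [t1, [t3, [t2, t4]]]
Full expansion: 8 signed words from ab - ba (2^3 = 8).
Coefficients come from the t1-initial words:
  sign of t1t2t4t3 is -1, so it contributes -[[[t1, t2], t4], t3]
  sign of t1t3t2t4 is +1, so it contributes +[[[t1, t3], t2], t4]
  sign of t1t3t4t2 is -1, so it contributes -[[[t1, t3], t4], t2]
  sign of t1t4t2t3 is +1, so it contributes +[[[t1, t4], t2], t3]


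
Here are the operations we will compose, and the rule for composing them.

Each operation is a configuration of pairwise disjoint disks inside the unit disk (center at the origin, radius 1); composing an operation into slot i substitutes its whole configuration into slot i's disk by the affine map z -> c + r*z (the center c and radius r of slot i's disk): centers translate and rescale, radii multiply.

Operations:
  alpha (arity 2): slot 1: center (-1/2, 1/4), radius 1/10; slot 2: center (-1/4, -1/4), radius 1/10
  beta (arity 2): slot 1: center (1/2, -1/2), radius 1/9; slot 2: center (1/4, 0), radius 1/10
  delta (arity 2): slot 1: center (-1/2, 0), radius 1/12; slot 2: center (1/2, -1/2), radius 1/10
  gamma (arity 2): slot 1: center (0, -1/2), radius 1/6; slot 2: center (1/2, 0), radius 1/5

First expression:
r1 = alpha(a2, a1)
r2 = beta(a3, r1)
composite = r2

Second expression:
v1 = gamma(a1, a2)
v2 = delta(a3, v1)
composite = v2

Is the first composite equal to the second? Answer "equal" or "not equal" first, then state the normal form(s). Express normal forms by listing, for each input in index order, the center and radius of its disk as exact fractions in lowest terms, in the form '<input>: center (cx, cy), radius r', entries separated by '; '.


not equal: they reduce to a1: center (9/40, -1/40), radius 1/100; a2: center (1/5, 1/40), radius 1/100; a3: center (1/2, -1/2), radius 1/9 and a1: center (1/2, -11/20), radius 1/60; a2: center (11/20, -1/2), radius 1/50; a3: center (-1/2, 0), radius 1/12

In normal form, the first expression is a1: center (9/40, -1/40), radius 1/100; a2: center (1/5, 1/40), radius 1/100; a3: center (1/2, -1/2), radius 1/9
In normal form, the second expression is a1: center (1/2, -11/20), radius 1/60; a2: center (11/20, -1/2), radius 1/50; a3: center (-1/2, 0), radius 1/12
No match — not equal.


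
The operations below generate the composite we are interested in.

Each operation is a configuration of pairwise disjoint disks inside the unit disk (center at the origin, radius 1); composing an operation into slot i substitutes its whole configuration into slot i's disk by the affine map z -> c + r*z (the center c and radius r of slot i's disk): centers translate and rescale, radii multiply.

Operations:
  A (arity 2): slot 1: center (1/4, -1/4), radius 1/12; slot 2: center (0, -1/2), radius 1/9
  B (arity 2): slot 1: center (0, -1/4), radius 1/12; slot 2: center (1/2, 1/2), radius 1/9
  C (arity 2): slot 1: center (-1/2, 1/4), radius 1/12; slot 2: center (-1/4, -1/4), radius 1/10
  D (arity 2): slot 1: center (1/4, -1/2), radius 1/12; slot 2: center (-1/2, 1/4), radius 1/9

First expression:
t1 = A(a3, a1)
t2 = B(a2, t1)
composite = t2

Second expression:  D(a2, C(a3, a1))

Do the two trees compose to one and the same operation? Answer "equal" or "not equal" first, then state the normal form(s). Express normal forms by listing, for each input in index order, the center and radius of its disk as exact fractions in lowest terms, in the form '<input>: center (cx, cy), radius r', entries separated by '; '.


not equal: they reduce to a1: center (1/2, 4/9), radius 1/81; a2: center (0, -1/4), radius 1/12; a3: center (19/36, 17/36), radius 1/108 and a1: center (-19/36, 2/9), radius 1/90; a2: center (1/4, -1/2), radius 1/12; a3: center (-5/9, 5/18), radius 1/108

The first expression reduces to a1: center (1/2, 4/9), radius 1/81; a2: center (0, -1/4), radius 1/12; a3: center (19/36, 17/36), radius 1/108
The second expression reduces to a1: center (-19/36, 2/9), radius 1/90; a2: center (1/4, -1/2), radius 1/12; a3: center (-5/9, 5/18), radius 1/108
Distinct normal forms: not equal.


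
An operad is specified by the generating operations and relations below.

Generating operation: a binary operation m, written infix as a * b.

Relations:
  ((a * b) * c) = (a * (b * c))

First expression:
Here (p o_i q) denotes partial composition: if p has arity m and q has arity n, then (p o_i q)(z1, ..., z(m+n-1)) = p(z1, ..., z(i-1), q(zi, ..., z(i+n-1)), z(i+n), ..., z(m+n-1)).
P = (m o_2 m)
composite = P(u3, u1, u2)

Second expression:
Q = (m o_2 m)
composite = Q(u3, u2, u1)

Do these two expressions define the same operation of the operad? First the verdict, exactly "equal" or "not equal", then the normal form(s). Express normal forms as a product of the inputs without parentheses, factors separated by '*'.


Reducing the first expression gives u3 * u1 * u2
Reducing the second expression gives u3 * u2 * u1
The normal forms differ: not equal.

not equal; first: u3 * u1 * u2; second: u3 * u2 * u1


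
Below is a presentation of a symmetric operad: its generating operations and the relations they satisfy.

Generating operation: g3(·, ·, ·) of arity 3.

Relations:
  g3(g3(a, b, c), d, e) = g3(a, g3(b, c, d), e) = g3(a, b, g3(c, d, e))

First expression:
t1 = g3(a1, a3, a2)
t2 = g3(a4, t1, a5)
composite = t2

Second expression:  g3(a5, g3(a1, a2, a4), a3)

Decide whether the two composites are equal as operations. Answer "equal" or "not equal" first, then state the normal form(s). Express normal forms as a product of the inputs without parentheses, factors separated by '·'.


not equal; first: a4 · a1 · a3 · a2 · a5; second: a5 · a1 · a2 · a4 · a3


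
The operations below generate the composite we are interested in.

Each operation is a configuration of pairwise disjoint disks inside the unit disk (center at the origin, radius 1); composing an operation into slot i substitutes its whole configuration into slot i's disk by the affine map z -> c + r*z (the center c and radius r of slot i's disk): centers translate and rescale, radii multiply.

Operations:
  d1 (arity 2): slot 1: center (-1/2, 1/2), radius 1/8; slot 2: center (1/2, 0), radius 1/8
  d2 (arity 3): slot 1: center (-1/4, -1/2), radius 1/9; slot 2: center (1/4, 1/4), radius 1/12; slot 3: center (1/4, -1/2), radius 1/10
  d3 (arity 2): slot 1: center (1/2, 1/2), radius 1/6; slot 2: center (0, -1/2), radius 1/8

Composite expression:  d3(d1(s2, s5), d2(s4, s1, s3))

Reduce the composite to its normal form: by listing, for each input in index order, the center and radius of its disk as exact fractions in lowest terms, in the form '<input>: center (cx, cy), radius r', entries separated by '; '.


s1: center (1/32, -15/32), radius 1/96; s2: center (5/12, 7/12), radius 1/48; s3: center (1/32, -9/16), radius 1/80; s4: center (-1/32, -9/16), radius 1/72; s5: center (7/12, 1/2), radius 1/48

Affine substitution under d3: radii multiply and s-centers shift.
input s2: applying the 2 nested substitutions gives center (5/12, 7/12), radius 1/48
input s5: applying the 2 nested substitutions gives center (7/12, 1/2), radius 1/48
input s4: applying the 2 nested substitutions gives center (-1/32, -9/16), radius 1/72
input s1: applying the 2 nested substitutions gives center (1/32, -15/32), radius 1/96
input s3: applying the 2 nested substitutions gives center (1/32, -9/16), radius 1/80
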